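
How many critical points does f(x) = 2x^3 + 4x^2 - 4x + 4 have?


Find where f'(x) = 0:
f(x) = 2x^3 + 4x^2 - 4x + 4
f'(x) = 6x^2 + 8x - 4
This is a quadratic in x. Use the discriminant to count real roots.
Discriminant = (8)^2 - 4 * 6 * (-4)
= 64 - (-96)
= 160
Since discriminant > 0, f'(x) = 0 has 2 real solutions.
Number of critical points: 2

2


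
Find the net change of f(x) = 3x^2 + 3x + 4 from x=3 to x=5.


Net change = f(b) - f(a)
f(x) = 3x^2 + 3x + 4
Compute f(5):
f(5) = 3 * 5^2 + 3 * 5 + 4
= 75 + 15 + 4
= 94
Compute f(3):
f(3) = 3 * 3^2 + 3 * 3 + 4
= 27 + 9 + 4
= 40
Net change = 94 - 40 = 54

54


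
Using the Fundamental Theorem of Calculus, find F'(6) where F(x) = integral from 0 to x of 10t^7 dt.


By the Fundamental Theorem of Calculus (Part 1):
If F(x) = integral from 0 to x of f(t) dt, then F'(x) = f(x)
Here f(t) = 10t^7
So F'(x) = 10x^7
Evaluate at x = 6:
F'(6) = 10 * 6^7
= 10 * 279936
= 2799360

2799360


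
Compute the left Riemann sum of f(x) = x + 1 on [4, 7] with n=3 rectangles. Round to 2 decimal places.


Left Riemann sum uses left endpoints of each subinterval.
Interval: [4, 7], n = 3
dx = (7 - 4) / 3 = 1
Left endpoints: [4, 5, 6]
f values: [5, 6, 7]
Sum = dx * (sum of f values)
= 1 * 18
= 18 = 18.00

18.00


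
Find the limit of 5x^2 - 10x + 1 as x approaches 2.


Since polynomials are continuous, we use direct substitution.
lim(x->2) of 5x^2 - 10x + 1
= 5 * 2^2 - 10 * 2 + 1
= 20 - 20 + 1
= 1

1


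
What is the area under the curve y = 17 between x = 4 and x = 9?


The area under a constant function y = 17 is a rectangle.
Width = 9 - 4 = 5
Height = 17
Area = width * height
= 5 * 17
= 85

85


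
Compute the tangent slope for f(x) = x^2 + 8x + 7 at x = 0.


The slope of the tangent line equals f'(x) at the point.
f(x) = x^2 + 8x + 7
f'(x) = 2x + 8
At x = 0:
f'(0) = 2 * 0 + 8
= 0 + 8
= 8

8


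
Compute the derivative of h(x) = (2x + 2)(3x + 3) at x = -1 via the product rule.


Let u(x) = 2x + 2 and v(x) = 3x + 3
u'(x) = 2
v'(x) = 3
Product rule: h'(x) = u'(x)*v(x) + u(x)*v'(x)
= 2 * (3x + 3) + (2x + 2) * 3
At x = -1:
u(-1) = 2 * (-1) + 2 = 0
v(-1) = 3 * (-1) + 3 = 0
h'(-1) = 2 * 0 + 0 * 3
= 0 + 0
= 0

0


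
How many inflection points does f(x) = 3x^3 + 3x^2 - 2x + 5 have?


Inflection points occur where f''(x) = 0 and concavity changes.
f(x) = 3x^3 + 3x^2 - 2x + 5
f'(x) = 9x^2 + 6x - 2
f''(x) = 18x + 6
Set f''(x) = 0:
18x + 6 = 0
x = -6 / 18 = -1/3
Since f''(x) is linear (degree 1), it changes sign at this point.
Therefore there is exactly 1 inflection point.

1


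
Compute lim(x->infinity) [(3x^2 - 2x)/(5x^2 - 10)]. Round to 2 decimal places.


For limits at infinity with equal-degree polynomials,
we compare leading coefficients.
Numerator leading term: 3x^2
Denominator leading term: 5x^2
Divide both by x^2:
lim = (3 - 2/x) / (5 - 10/x^2)
As x -> infinity, the 1/x and 1/x^2 terms vanish:
= 3/5 = 0.60

0.60


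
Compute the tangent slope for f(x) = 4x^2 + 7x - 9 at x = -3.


The slope of the tangent line equals f'(x) at the point.
f(x) = 4x^2 + 7x - 9
f'(x) = 8x + 7
At x = -3:
f'(-3) = 8 * (-3) + 7
= -24 + 7
= -17

-17


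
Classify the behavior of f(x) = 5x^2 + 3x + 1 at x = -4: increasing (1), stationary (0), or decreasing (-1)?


Compute f'(x) to determine behavior:
f'(x) = 10x + 3
f'(-4) = 10 * (-4) + 3
= -40 + 3
= -37
Since f'(-4) < 0, the function is decreasing (-1)

-1


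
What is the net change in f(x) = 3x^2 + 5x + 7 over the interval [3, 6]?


Net change = f(b) - f(a)
f(x) = 3x^2 + 5x + 7
Compute f(6):
f(6) = 3 * 6^2 + 5 * 6 + 7
= 108 + 30 + 7
= 145
Compute f(3):
f(3) = 3 * 3^2 + 5 * 3 + 7
= 27 + 15 + 7
= 49
Net change = 145 - 49 = 96

96


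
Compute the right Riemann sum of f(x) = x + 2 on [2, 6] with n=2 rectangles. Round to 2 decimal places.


Right Riemann sum uses right endpoints of each subinterval.
Interval: [2, 6], n = 2
dx = (6 - 2) / 2 = 2
Right endpoints: [4, 6]
f values: [6, 8]
Sum = dx * (sum of f values)
= 2 * 14
= 28 = 28.00

28.00


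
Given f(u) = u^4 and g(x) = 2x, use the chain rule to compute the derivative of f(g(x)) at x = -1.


Using the chain rule: (f(g(x)))' = f'(g(x)) * g'(x)
First, find g(-1):
g(-1) = 2 * (-1) + 0 = -2
Next, f'(u) = 4u^3
And g'(x) = 2
So f'(g(-1)) * g'(-1)
= 4 * (-2)^3 * 2
= 4 * (-8) * 2
= -64

-64


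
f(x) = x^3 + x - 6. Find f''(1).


First derivative:
f'(x) = 3x^2 + 1
Second derivative:
f''(x) = 6x
Substitute x = 1:
f''(1) = 6 * 1 + 0
= 6 + 0
= 6

6


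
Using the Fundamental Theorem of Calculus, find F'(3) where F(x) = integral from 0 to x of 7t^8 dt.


By the Fundamental Theorem of Calculus (Part 1):
If F(x) = integral from 0 to x of f(t) dt, then F'(x) = f(x)
Here f(t) = 7t^8
So F'(x) = 7x^8
Evaluate at x = 3:
F'(3) = 7 * 3^8
= 7 * 6561
= 45927

45927


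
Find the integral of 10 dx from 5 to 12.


The integral of a constant k over [a, b] equals k * (b - a).
integral from 5 to 12 of 10 dx
= 10 * (12 - 5)
= 10 * 7
= 70

70


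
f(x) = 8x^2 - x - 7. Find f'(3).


Differentiate term by term using power and sum rules:
f(x) = 8x^2 - x - 7
f'(x) = 16x - 1
Substitute x = 3:
f'(3) = 16 * 3 - 1
= 48 - 1
= 47

47


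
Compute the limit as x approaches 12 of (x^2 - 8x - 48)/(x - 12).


Direct substitution gives 0/0, so we factor the numerator.
Factor: (x^2 - 8x - 48) = (x - 12)(x + 4)
Cancel the common factor (x - 12):
(x^2 - 8x - 48)/(x - 12) = (x + 4)
Now substitute x = 12:
= (12) - (-4) = 16

16


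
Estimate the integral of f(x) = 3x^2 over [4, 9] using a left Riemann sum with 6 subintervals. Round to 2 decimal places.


Left Riemann sum uses left endpoints of each subinterval.
Interval: [4, 9], n = 6
dx = (9 - 4) / 6 = 5/6
Left endpoints: [4, 29/6, 17/3, 13/2, 22/3, 49/6]
f values: [48, 841/12, 289/3, 507/4, 484/3, 2401/12]
Sum = dx * (sum of f values)
= 5/6 * 8431/12
= 42155/72 ≈ 585.49

585.49


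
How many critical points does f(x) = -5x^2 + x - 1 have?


Find where f'(x) = 0:
f'(x) = -10x + 1
Set f'(x) = 0:
-10x + 1 = 0
x = -1 / (-10) = 1/10
This is a linear equation in x, so there is exactly one solution.
Number of critical points: 1

1


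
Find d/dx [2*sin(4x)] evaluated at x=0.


Apply the chain rule to differentiate 2*sin(4x):
d/dx [2*sin(4x)]
= 2 * cos(4x) * d/dx(4x)
= 2 * 4 * cos(4x)
= 8 * cos(4x)
Evaluate at x = 0:
= 8 * cos(0)
= 8 * 1
= 8

8


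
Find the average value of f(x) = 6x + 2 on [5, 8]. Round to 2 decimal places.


Average value = 1/(b-a) * integral from a to b of f(x) dx
First compute the integral of 6x + 2:
F(x) = 3x^2 + 2x
F(8) = 3 * 64 + 2 * 8 = 208
F(5) = 3 * 25 + 2 * 5 = 85
Integral = 208 - 85 = 123
Average = 123 / (8 - 5) = 123 / 3
= 41 = 41.00

41.00


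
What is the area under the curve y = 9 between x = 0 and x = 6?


The area under a constant function y = 9 is a rectangle.
Width = 6 - 0 = 6
Height = 9
Area = width * height
= 6 * 9
= 54

54


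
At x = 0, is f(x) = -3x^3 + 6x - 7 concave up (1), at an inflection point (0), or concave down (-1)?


Concavity is determined by the sign of f''(x).
f(x) = -3x^3 + 6x - 7
f'(x) = -9x^2 + 6
f''(x) = -18x
f''(0) = -18 * 0 + 0
= 0 + 0
= 0
f''(0) = 0, and f''(x) is linear with nonzero slope -18, so f'' changes sign at x = 0. Hence the function is at an inflection point (0)

0


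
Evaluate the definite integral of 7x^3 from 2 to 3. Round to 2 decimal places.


Find the antiderivative of 7x^3:
F(x) = 7/4 * x^4
Apply the Fundamental Theorem of Calculus:
F(3) - F(2)
= 7/4 * 3^4 - 7/4 * 2^4
= 7/4 * (81 - 16)
= 7/4 * 65
= 455/4 = 113.75

113.75


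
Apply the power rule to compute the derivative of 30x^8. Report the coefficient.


We apply the power rule: d/dx [ax^n] = a*n * x^(n-1)
d/dx [30x^8]
= 30 * 8 * x^(8-1)
= 240x^7
The coefficient is 240

240


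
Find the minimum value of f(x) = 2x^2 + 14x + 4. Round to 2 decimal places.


For a quadratic f(x) = ax^2 + bx + c with a > 0, the minimum is at the vertex.
Vertex x-coordinate: x = -b/(2a)
x = -(14) / (2 * 2)
x = -14/4 = -7/2
Substitute back to find the minimum value:
f(-7/2) = 2 * (-7/2)^2 + 14 * (-7/2) + 4
= 49/2 - 49 + 4
= -41/2 = -20.50

-20.50


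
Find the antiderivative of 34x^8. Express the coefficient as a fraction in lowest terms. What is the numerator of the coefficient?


Apply the power rule for integration:
integral of ax^n dx = a/(n+1) * x^(n+1) + C
integral of 34x^8 dx
= 34/9 * x^9 + C
The coefficient in lowest terms is 34/9, and its numerator is 34

34


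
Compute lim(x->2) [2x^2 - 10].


Since polynomials are continuous, we use direct substitution.
lim(x->2) of 2x^2 - 10
= 2 * 2^2 + 0 * 2 - 10
= 8 + 0 - 10
= -2

-2


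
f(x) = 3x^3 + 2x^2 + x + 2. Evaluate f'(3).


Differentiate f(x) = 3x^3 + 2x^2 + x + 2 term by term:
f'(x) = 9x^2 + 4x + 1
Substitute x = 3:
f'(3) = 9 * 3^2 + 4 * 3 + 1
= 81 + 12 + 1
= 94

94


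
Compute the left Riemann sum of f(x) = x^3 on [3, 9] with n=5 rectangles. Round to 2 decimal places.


Left Riemann sum uses left endpoints of each subinterval.
Interval: [3, 9], n = 5
dx = (9 - 3) / 5 = 6/5
Left endpoints: [3, 21/5, 27/5, 33/5, 39/5]
f values: [27, 9261/125, 19683/125, 35937/125, 59319/125]
Sum = dx * (sum of f values)
= 6/5 * 5103/5
= 30618/25 = 1224.72

1224.72


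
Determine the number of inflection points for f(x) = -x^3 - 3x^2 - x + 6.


Inflection points occur where f''(x) = 0 and concavity changes.
f(x) = -x^3 - 3x^2 - x + 6
f'(x) = -3x^2 - 6x - 1
f''(x) = -6x - 6
Set f''(x) = 0:
-6x - 6 = 0
x = 6 / (-6) = -1
Since f''(x) is linear (degree 1), it changes sign at this point.
Therefore there is exactly 1 inflection point.

1


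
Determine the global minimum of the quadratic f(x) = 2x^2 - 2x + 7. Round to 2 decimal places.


For a quadratic f(x) = ax^2 + bx + c with a > 0, the minimum is at the vertex.
Vertex x-coordinate: x = -b/(2a)
x = -(-2) / (2 * 2)
x = 2/4 = 1/2
Substitute back to find the minimum value:
f(1/2) = 2 * (1/2)^2 - 2 * (1/2) + 7
= 1/2 - 1 + 7
= 13/2 = 6.50

6.50


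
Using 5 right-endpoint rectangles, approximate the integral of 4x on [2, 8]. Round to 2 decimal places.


Right Riemann sum uses right endpoints of each subinterval.
Interval: [2, 8], n = 5
dx = (8 - 2) / 5 = 6/5
Right endpoints: [16/5, 22/5, 28/5, 34/5, 8]
f values: [64/5, 88/5, 112/5, 136/5, 32]
Sum = dx * (sum of f values)
= 6/5 * 112
= 672/5 = 134.40

134.40


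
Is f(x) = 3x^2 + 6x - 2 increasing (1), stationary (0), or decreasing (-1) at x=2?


Compute f'(x) to determine behavior:
f'(x) = 6x + 6
f'(2) = 6 * 2 + 6
= 12 + 6
= 18
Since f'(2) > 0, the function is increasing (1)

1


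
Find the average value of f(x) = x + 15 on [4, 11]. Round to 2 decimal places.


Average value = 1/(b-a) * integral from a to b of f(x) dx
First compute the integral of x + 15:
F(x) = (1/2)x^2 + 15x
F(11) = 1/2 * 121 + 15 * 11 = 451/2
F(4) = 1/2 * 16 + 15 * 4 = 68
Integral = 451/2 - 68 = 315/2
Average = (315/2) / (11 - 4) = (315/2) / 7
= 45/2 = 22.50

22.50


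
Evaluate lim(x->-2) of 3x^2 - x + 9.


Since polynomials are continuous, we use direct substitution.
lim(x->-2) of 3x^2 - x + 9
= 3 * (-2)^2 - 1 * (-2) + 9
= 12 + 2 + 9
= 23

23


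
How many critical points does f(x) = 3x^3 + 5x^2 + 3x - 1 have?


Find where f'(x) = 0:
f(x) = 3x^3 + 5x^2 + 3x - 1
f'(x) = 9x^2 + 10x + 3
This is a quadratic in x. Use the discriminant to count real roots.
Discriminant = (10)^2 - 4 * 9 * 3
= 100 - 108
= -8
Since discriminant < 0, f'(x) = 0 has no real solutions.
Number of critical points: 0

0


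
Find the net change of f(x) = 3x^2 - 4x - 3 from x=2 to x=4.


Net change = f(b) - f(a)
f(x) = 3x^2 - 4x - 3
Compute f(4):
f(4) = 3 * 4^2 - 4 * 4 - 3
= 48 - 16 - 3
= 29
Compute f(2):
f(2) = 3 * 2^2 - 4 * 2 - 3
= 12 - 8 - 3
= 1
Net change = 29 - 1 = 28

28


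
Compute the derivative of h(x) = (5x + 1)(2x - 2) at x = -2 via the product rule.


Let u(x) = 5x + 1 and v(x) = 2x - 2
u'(x) = 5
v'(x) = 2
Product rule: h'(x) = u'(x)*v(x) + u(x)*v'(x)
= 5 * (2x - 2) + (5x + 1) * 2
At x = -2:
u(-2) = 5 * (-2) + 1 = -9
v(-2) = 2 * (-2) - 2 = -6
h'(-2) = 5 * (-6) + (-9) * 2
= -30 - 18
= -48

-48


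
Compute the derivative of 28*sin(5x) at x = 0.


Apply the chain rule to differentiate 28*sin(5x):
d/dx [28*sin(5x)]
= 28 * cos(5x) * d/dx(5x)
= 28 * 5 * cos(5x)
= 140 * cos(5x)
Evaluate at x = 0:
= 140 * cos(0)
= 140 * 1
= 140

140


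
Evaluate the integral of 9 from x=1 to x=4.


The integral of a constant k over [a, b] equals k * (b - a).
integral from 1 to 4 of 9 dx
= 9 * (4 - 1)
= 9 * 3
= 27

27


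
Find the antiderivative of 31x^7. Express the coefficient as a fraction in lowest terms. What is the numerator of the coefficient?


Apply the power rule for integration:
integral of ax^n dx = a/(n+1) * x^(n+1) + C
integral of 31x^7 dx
= 31/8 * x^8 + C
The coefficient in lowest terms is 31/8, and its numerator is 31

31


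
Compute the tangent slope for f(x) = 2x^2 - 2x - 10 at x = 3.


The slope of the tangent line equals f'(x) at the point.
f(x) = 2x^2 - 2x - 10
f'(x) = 4x - 2
At x = 3:
f'(3) = 4 * 3 - 2
= 12 - 2
= 10

10


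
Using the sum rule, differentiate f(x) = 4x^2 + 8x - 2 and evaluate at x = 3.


Differentiate term by term using power and sum rules:
f(x) = 4x^2 + 8x - 2
f'(x) = 8x + 8
Substitute x = 3:
f'(3) = 8 * 3 + 8
= 24 + 8
= 32

32


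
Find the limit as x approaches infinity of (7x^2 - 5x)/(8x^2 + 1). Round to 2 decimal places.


For limits at infinity with equal-degree polynomials,
we compare leading coefficients.
Numerator leading term: 7x^2
Denominator leading term: 8x^2
Divide both by x^2:
lim = (7 - 5/x) / (8 + 1/x^2)
As x -> infinity, the 1/x and 1/x^2 terms vanish:
= 7/8 ≈ 0.88

0.88


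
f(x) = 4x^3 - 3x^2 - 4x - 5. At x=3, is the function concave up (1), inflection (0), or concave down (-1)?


Concavity is determined by the sign of f''(x).
f(x) = 4x^3 - 3x^2 - 4x - 5
f'(x) = 12x^2 - 6x - 4
f''(x) = 24x - 6
f''(3) = 24 * 3 - 6
= 72 - 6
= 66
Since f''(3) > 0, the function is concave up (1)

1


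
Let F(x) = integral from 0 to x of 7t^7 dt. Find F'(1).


By the Fundamental Theorem of Calculus (Part 1):
If F(x) = integral from 0 to x of f(t) dt, then F'(x) = f(x)
Here f(t) = 7t^7
So F'(x) = 7x^7
Evaluate at x = 1:
F'(1) = 7 * 1^7
= 7 * 1
= 7

7


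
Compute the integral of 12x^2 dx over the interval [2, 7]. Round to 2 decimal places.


Find the antiderivative of 12x^2:
F(x) = 12/3 * x^3
Apply the Fundamental Theorem of Calculus:
F(7) - F(2)
= 12/3 * 7^3 - 12/3 * 2^3
= 12/3 * (343 - 8)
= 12/3 * 335
= 1340 = 1340.00

1340.00


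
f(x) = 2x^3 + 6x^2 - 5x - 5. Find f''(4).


First derivative:
f'(x) = 6x^2 + 12x - 5
Second derivative:
f''(x) = 12x + 12
Substitute x = 4:
f''(4) = 12 * 4 + 12
= 48 + 12
= 60

60


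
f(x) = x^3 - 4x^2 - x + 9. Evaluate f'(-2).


Differentiate f(x) = x^3 - 4x^2 - x + 9 term by term:
f'(x) = 3x^2 - 8x - 1
Substitute x = -2:
f'(-2) = 3 * (-2)^2 - 8 * (-2) - 1
= 12 + 16 - 1
= 27

27


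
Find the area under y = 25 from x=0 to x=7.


The area under a constant function y = 25 is a rectangle.
Width = 7 - 0 = 7
Height = 25
Area = width * height
= 7 * 25
= 175

175


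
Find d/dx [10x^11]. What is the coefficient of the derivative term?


We apply the power rule: d/dx [ax^n] = a*n * x^(n-1)
d/dx [10x^11]
= 10 * 11 * x^(11-1)
= 110x^10
The coefficient is 110

110


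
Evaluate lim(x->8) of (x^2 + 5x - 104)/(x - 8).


Direct substitution gives 0/0, so we factor the numerator.
Factor: (x^2 + 5x - 104) = (x - 8)(x + 13)
Cancel the common factor (x - 8):
(x^2 + 5x - 104)/(x - 8) = (x + 13)
Now substitute x = 8:
= (8) - (-13) = 21

21


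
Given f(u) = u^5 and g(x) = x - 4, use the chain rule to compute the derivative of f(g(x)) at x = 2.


Using the chain rule: (f(g(x)))' = f'(g(x)) * g'(x)
First, find g(2):
g(2) = 1 * 2 - 4 = -2
Next, f'(u) = 5u^4
And g'(x) = 1
So f'(g(2)) * g'(2)
= 5 * (-2)^4 * 1
= 5 * 16 * 1
= 80

80


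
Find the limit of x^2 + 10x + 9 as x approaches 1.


Since polynomials are continuous, we use direct substitution.
lim(x->1) of x^2 + 10x + 9
= 1 * 1^2 + 10 * 1 + 9
= 1 + 10 + 9
= 20

20


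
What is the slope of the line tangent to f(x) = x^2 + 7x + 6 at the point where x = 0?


The slope of the tangent line equals f'(x) at the point.
f(x) = x^2 + 7x + 6
f'(x) = 2x + 7
At x = 0:
f'(0) = 2 * 0 + 7
= 0 + 7
= 7

7


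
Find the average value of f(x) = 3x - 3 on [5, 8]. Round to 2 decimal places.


Average value = 1/(b-a) * integral from a to b of f(x) dx
First compute the integral of 3x - 3:
F(x) = (3/2)x^2 - 3x
F(8) = 3/2 * 64 - 3 * 8 = 72
F(5) = 3/2 * 25 - 3 * 5 = 45/2
Integral = 72 - 45/2 = 99/2
Average = (99/2) / (8 - 5) = (99/2) / 3
= 33/2 = 16.50

16.50


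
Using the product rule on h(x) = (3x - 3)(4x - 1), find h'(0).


Let u(x) = 3x - 3 and v(x) = 4x - 1
u'(x) = 3
v'(x) = 4
Product rule: h'(x) = u'(x)*v(x) + u(x)*v'(x)
= 3 * (4x - 1) + (3x - 3) * 4
At x = 0:
u(0) = 3 * 0 - 3 = -3
v(0) = 4 * 0 - 1 = -1
h'(0) = 3 * (-1) + (-3) * 4
= -3 - 12
= -15

-15


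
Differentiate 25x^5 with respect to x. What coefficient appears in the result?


We apply the power rule: d/dx [ax^n] = a*n * x^(n-1)
d/dx [25x^5]
= 25 * 5 * x^(5-1)
= 125x^4
The coefficient is 125

125


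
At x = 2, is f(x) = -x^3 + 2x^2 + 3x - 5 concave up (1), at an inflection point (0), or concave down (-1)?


Concavity is determined by the sign of f''(x).
f(x) = -x^3 + 2x^2 + 3x - 5
f'(x) = -3x^2 + 4x + 3
f''(x) = -6x + 4
f''(2) = -6 * 2 + 4
= -12 + 4
= -8
Since f''(2) < 0, the function is concave down (-1)

-1


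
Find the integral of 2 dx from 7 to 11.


The integral of a constant k over [a, b] equals k * (b - a).
integral from 7 to 11 of 2 dx
= 2 * (11 - 7)
= 2 * 4
= 8

8


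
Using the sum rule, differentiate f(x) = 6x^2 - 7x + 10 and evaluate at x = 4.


Differentiate term by term using power and sum rules:
f(x) = 6x^2 - 7x + 10
f'(x) = 12x - 7
Substitute x = 4:
f'(4) = 12 * 4 - 7
= 48 - 7
= 41

41


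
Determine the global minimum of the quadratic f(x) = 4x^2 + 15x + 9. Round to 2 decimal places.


For a quadratic f(x) = ax^2 + bx + c with a > 0, the minimum is at the vertex.
Vertex x-coordinate: x = -b/(2a)
x = -(15) / (2 * 4)
x = -15/8
Substitute back to find the minimum value:
f(-15/8) = 4 * (-15/8)^2 + 15 * (-15/8) + 9
= 225/16 - 225/8 + 9
= -81/16 ≈ -5.06

-5.06


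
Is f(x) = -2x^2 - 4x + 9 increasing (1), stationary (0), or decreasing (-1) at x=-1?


Compute f'(x) to determine behavior:
f'(x) = -4x - 4
f'(-1) = -4 * (-1) - 4
= 4 - 4
= 0
Since f'(-1) = 0, the function is stationary (0)

0


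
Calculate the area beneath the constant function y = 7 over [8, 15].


The area under a constant function y = 7 is a rectangle.
Width = 15 - 8 = 7
Height = 7
Area = width * height
= 7 * 7
= 49

49


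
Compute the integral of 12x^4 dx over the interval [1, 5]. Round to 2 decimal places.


Find the antiderivative of 12x^4:
F(x) = 12/5 * x^5
Apply the Fundamental Theorem of Calculus:
F(5) - F(1)
= 12/5 * 5^5 - 12/5 * 1^5
= 12/5 * (3125 - 1)
= 12/5 * 3124
= 37488/5 = 7497.60

7497.60


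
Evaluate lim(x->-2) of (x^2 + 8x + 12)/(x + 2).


Direct substitution gives 0/0, so we factor the numerator.
Factor: (x^2 + 8x + 12) = (x + 2)(x + 6)
Cancel the common factor (x + 2):
(x^2 + 8x + 12)/(x + 2) = (x + 6)
Now substitute x = -2:
= (-2) - (-6) = 4

4


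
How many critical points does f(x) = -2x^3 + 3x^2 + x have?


Find where f'(x) = 0:
f(x) = -2x^3 + 3x^2 + x
f'(x) = -6x^2 + 6x + 1
This is a quadratic in x. Use the discriminant to count real roots.
Discriminant = (6)^2 - 4 * (-6) * 1
= 36 - (-24)
= 60
Since discriminant > 0, f'(x) = 0 has 2 real solutions.
Number of critical points: 2

2


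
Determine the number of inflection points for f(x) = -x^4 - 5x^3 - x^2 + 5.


Inflection points occur where f''(x) = 0 and concavity changes.
f(x) = -x^4 - 5x^3 - x^2 + 5
f'(x) = -4x^3 - 15x^2 - 2x
f''(x) = -12x^2 - 30x - 2
This is a quadratic in x. Use the discriminant to count real roots.
Discriminant = (-30)^2 - 4 * (-12) * (-2)
= 900 - 96
= 804
Since discriminant > 0, f''(x) = 0 has 2 distinct real solutions.
A quadratic with two distinct real roots changes sign at each root, so concavity changes at both.
Number of inflection points: 2

2


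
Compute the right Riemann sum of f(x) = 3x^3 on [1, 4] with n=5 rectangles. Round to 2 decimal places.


Right Riemann sum uses right endpoints of each subinterval.
Interval: [1, 4], n = 5
dx = (4 - 1) / 5 = 3/5
Right endpoints: [8/5, 11/5, 14/5, 17/5, 4]
f values: [1536/125, 3993/125, 8232/125, 14739/125, 192]
Sum = dx * (sum of f values)
= 3/5 * 420
= 252 = 252.00

252.00


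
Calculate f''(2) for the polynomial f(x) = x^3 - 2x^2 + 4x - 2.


First derivative:
f'(x) = 3x^2 - 4x + 4
Second derivative:
f''(x) = 6x - 4
Substitute x = 2:
f''(2) = 6 * 2 - 4
= 12 - 4
= 8

8


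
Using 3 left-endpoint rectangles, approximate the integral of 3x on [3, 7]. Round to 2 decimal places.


Left Riemann sum uses left endpoints of each subinterval.
Interval: [3, 7], n = 3
dx = (7 - 3) / 3 = 4/3
Left endpoints: [3, 13/3, 17/3]
f values: [9, 13, 17]
Sum = dx * (sum of f values)
= 4/3 * 39
= 52 = 52.00

52.00


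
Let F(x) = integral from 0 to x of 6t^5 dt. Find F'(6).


By the Fundamental Theorem of Calculus (Part 1):
If F(x) = integral from 0 to x of f(t) dt, then F'(x) = f(x)
Here f(t) = 6t^5
So F'(x) = 6x^5
Evaluate at x = 6:
F'(6) = 6 * 6^5
= 6 * 7776
= 46656

46656


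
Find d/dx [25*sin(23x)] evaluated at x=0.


Apply the chain rule to differentiate 25*sin(23x):
d/dx [25*sin(23x)]
= 25 * cos(23x) * d/dx(23x)
= 25 * 23 * cos(23x)
= 575 * cos(23x)
Evaluate at x = 0:
= 575 * cos(0)
= 575 * 1
= 575

575


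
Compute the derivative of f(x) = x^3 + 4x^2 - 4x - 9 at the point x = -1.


Differentiate f(x) = x^3 + 4x^2 - 4x - 9 term by term:
f'(x) = 3x^2 + 8x - 4
Substitute x = -1:
f'(-1) = 3 * (-1)^2 + 8 * (-1) - 4
= 3 - 8 - 4
= -9

-9


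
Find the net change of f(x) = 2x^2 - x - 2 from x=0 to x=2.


Net change = f(b) - f(a)
f(x) = 2x^2 - x - 2
Compute f(2):
f(2) = 2 * 2^2 - 1 * 2 - 2
= 8 - 2 - 2
= 4
Compute f(0):
f(0) = 2 * 0^2 - 1 * 0 - 2
= 0 + 0 - 2
= -2
Net change = 4 - (-2) = 6

6


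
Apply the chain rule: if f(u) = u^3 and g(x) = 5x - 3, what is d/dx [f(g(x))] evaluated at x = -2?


Using the chain rule: (f(g(x)))' = f'(g(x)) * g'(x)
First, find g(-2):
g(-2) = 5 * (-2) - 3 = -13
Next, f'(u) = 3u^2
And g'(x) = 5
So f'(g(-2)) * g'(-2)
= 3 * (-13)^2 * 5
= 3 * 169 * 5
= 2535

2535


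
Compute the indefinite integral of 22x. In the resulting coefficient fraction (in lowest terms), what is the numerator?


Apply the power rule for integration:
integral of ax^n dx = a/(n+1) * x^(n+1) + C
integral of 22x dx
= 22/2 * x^2 + C
= 11 * x^2 + C
The coefficient in lowest terms is 11 = 11/1, so its numerator is 11

11


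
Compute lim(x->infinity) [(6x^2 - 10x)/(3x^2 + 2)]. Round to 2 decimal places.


For limits at infinity with equal-degree polynomials,
we compare leading coefficients.
Numerator leading term: 6x^2
Denominator leading term: 3x^2
Divide both by x^2:
lim = (6 - 10/x) / (3 + 2/x^2)
As x -> infinity, the 1/x and 1/x^2 terms vanish:
= 6/3 = 2 = 2.00

2.00


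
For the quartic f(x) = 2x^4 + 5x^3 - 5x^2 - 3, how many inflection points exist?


Inflection points occur where f''(x) = 0 and concavity changes.
f(x) = 2x^4 + 5x^3 - 5x^2 - 3
f'(x) = 8x^3 + 15x^2 - 10x
f''(x) = 24x^2 + 30x - 10
This is a quadratic in x. Use the discriminant to count real roots.
Discriminant = (30)^2 - 4 * 24 * (-10)
= 900 - (-960)
= 1860
Since discriminant > 0, f''(x) = 0 has 2 distinct real solutions.
A quadratic with two distinct real roots changes sign at each root, so concavity changes at both.
Number of inflection points: 2

2


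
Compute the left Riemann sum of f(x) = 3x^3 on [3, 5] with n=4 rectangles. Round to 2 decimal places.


Left Riemann sum uses left endpoints of each subinterval.
Interval: [3, 5], n = 4
dx = (5 - 3) / 4 = 1/2
Left endpoints: [3, 7/2, 4, 9/2]
f values: [81, 1029/8, 192, 2187/8]
Sum = dx * (sum of f values)
= 1/2 * 675
= 675/2 = 337.50

337.50


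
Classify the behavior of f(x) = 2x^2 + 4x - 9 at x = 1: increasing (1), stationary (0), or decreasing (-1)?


Compute f'(x) to determine behavior:
f'(x) = 4x + 4
f'(1) = 4 * 1 + 4
= 4 + 4
= 8
Since f'(1) > 0, the function is increasing (1)

1


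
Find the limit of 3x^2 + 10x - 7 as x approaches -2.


Since polynomials are continuous, we use direct substitution.
lim(x->-2) of 3x^2 + 10x - 7
= 3 * (-2)^2 + 10 * (-2) - 7
= 12 - 20 - 7
= -15

-15


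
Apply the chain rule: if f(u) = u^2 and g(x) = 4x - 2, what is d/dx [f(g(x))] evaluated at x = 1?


Using the chain rule: (f(g(x)))' = f'(g(x)) * g'(x)
First, find g(1):
g(1) = 4 * 1 - 2 = 2
Next, f'(u) = 2u
And g'(x) = 4
So f'(g(1)) * g'(1)
= 2 * 2 * 4
= 16

16


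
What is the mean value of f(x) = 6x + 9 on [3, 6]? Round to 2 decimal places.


Average value = 1/(b-a) * integral from a to b of f(x) dx
First compute the integral of 6x + 9:
F(x) = 3x^2 + 9x
F(6) = 3 * 36 + 9 * 6 = 162
F(3) = 3 * 9 + 9 * 3 = 54
Integral = 162 - 54 = 108
Average = 108 / (6 - 3) = 108 / 3
= 36 = 36.00

36.00


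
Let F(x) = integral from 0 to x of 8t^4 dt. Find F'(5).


By the Fundamental Theorem of Calculus (Part 1):
If F(x) = integral from 0 to x of f(t) dt, then F'(x) = f(x)
Here f(t) = 8t^4
So F'(x) = 8x^4
Evaluate at x = 5:
F'(5) = 8 * 5^4
= 8 * 625
= 5000

5000


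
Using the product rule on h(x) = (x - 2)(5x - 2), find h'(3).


Let u(x) = x - 2 and v(x) = 5x - 2
u'(x) = 1
v'(x) = 5
Product rule: h'(x) = u'(x)*v(x) + u(x)*v'(x)
= 1 * (5x - 2) + (x - 2) * 5
At x = 3:
u(3) = 1 * 3 - 2 = 1
v(3) = 5 * 3 - 2 = 13
h'(3) = 1 * 13 + 1 * 5
= 13 + 5
= 18

18


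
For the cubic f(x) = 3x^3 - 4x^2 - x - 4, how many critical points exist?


Find where f'(x) = 0:
f(x) = 3x^3 - 4x^2 - x - 4
f'(x) = 9x^2 - 8x - 1
This is a quadratic in x. Use the discriminant to count real roots.
Discriminant = (-8)^2 - 4 * 9 * (-1)
= 64 - (-36)
= 100
Since discriminant > 0, f'(x) = 0 has 2 real solutions.
Number of critical points: 2

2


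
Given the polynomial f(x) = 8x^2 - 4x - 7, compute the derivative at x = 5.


Differentiate term by term using power and sum rules:
f(x) = 8x^2 - 4x - 7
f'(x) = 16x - 4
Substitute x = 5:
f'(5) = 16 * 5 - 4
= 80 - 4
= 76

76


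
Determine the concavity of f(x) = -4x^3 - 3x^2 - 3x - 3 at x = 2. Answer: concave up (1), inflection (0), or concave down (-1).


Concavity is determined by the sign of f''(x).
f(x) = -4x^3 - 3x^2 - 3x - 3
f'(x) = -12x^2 - 6x - 3
f''(x) = -24x - 6
f''(2) = -24 * 2 - 6
= -48 - 6
= -54
Since f''(2) < 0, the function is concave down (-1)

-1


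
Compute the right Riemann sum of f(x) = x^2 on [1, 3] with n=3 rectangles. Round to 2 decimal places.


Right Riemann sum uses right endpoints of each subinterval.
Interval: [1, 3], n = 3
dx = (3 - 1) / 3 = 2/3
Right endpoints: [5/3, 7/3, 3]
f values: [25/9, 49/9, 9]
Sum = dx * (sum of f values)
= 2/3 * 155/9
= 310/27 ≈ 11.48

11.48


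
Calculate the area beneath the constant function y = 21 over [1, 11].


The area under a constant function y = 21 is a rectangle.
Width = 11 - 1 = 10
Height = 21
Area = width * height
= 10 * 21
= 210

210


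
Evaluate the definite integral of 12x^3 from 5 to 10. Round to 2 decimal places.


Find the antiderivative of 12x^3:
F(x) = 12/4 * x^4
Apply the Fundamental Theorem of Calculus:
F(10) - F(5)
= 12/4 * 10^4 - 12/4 * 5^4
= 12/4 * (10000 - 625)
= 12/4 * 9375
= 28125 = 28125.00

28125.00


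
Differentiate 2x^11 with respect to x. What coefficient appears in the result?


We apply the power rule: d/dx [ax^n] = a*n * x^(n-1)
d/dx [2x^11]
= 2 * 11 * x^(11-1)
= 22x^10
The coefficient is 22

22


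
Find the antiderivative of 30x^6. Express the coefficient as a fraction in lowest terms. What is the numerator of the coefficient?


Apply the power rule for integration:
integral of ax^n dx = a/(n+1) * x^(n+1) + C
integral of 30x^6 dx
= 30/7 * x^7 + C
The coefficient in lowest terms is 30/7, and its numerator is 30

30


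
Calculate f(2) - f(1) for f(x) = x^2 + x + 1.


Net change = f(b) - f(a)
f(x) = x^2 + x + 1
Compute f(2):
f(2) = 1 * 2^2 + 1 * 2 + 1
= 4 + 2 + 1
= 7
Compute f(1):
f(1) = 1 * 1^2 + 1 * 1 + 1
= 1 + 1 + 1
= 3
Net change = 7 - 3 = 4

4


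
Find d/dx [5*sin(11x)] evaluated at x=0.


Apply the chain rule to differentiate 5*sin(11x):
d/dx [5*sin(11x)]
= 5 * cos(11x) * d/dx(11x)
= 5 * 11 * cos(11x)
= 55 * cos(11x)
Evaluate at x = 0:
= 55 * cos(0)
= 55 * 1
= 55

55


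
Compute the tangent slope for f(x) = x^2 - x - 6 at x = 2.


The slope of the tangent line equals f'(x) at the point.
f(x) = x^2 - x - 6
f'(x) = 2x - 1
At x = 2:
f'(2) = 2 * 2 - 1
= 4 - 1
= 3

3


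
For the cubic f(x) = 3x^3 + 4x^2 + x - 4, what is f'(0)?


Differentiate f(x) = 3x^3 + 4x^2 + x - 4 term by term:
f'(x) = 9x^2 + 8x + 1
Substitute x = 0:
f'(0) = 9 * 0^2 + 8 * 0 + 1
= 0 + 0 + 1
= 1

1


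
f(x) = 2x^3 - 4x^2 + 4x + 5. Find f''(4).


First derivative:
f'(x) = 6x^2 - 8x + 4
Second derivative:
f''(x) = 12x - 8
Substitute x = 4:
f''(4) = 12 * 4 - 8
= 48 - 8
= 40

40


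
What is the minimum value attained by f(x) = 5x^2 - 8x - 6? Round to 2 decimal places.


For a quadratic f(x) = ax^2 + bx + c with a > 0, the minimum is at the vertex.
Vertex x-coordinate: x = -b/(2a)
x = -(-8) / (2 * 5)
x = 8/10 = 4/5
Substitute back to find the minimum value:
f(4/5) = 5 * (4/5)^2 - 8 * (4/5) - 6
= 16/5 - 32/5 - 6
= -46/5 = -9.20

-9.20


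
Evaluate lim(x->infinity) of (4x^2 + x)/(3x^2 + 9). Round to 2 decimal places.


For limits at infinity with equal-degree polynomials,
we compare leading coefficients.
Numerator leading term: 4x^2
Denominator leading term: 3x^2
Divide both by x^2:
lim = (4 + 1/x) / (3 + 9/x^2)
As x -> infinity, the 1/x and 1/x^2 terms vanish:
= 4/3 ≈ 1.33

1.33


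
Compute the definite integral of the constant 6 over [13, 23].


The integral of a constant k over [a, b] equals k * (b - a).
integral from 13 to 23 of 6 dx
= 6 * (23 - 13)
= 6 * 10
= 60

60


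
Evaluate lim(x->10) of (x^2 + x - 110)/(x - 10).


Direct substitution gives 0/0, so we factor the numerator.
Factor: (x^2 + x - 110) = (x - 10)(x + 11)
Cancel the common factor (x - 10):
(x^2 + x - 110)/(x - 10) = (x + 11)
Now substitute x = 10:
= (10) - (-11) = 21

21


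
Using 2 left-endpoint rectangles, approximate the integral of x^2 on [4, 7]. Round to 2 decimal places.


Left Riemann sum uses left endpoints of each subinterval.
Interval: [4, 7], n = 2
dx = (7 - 4) / 2 = 3/2
Left endpoints: [4, 11/2]
f values: [16, 121/4]
Sum = dx * (sum of f values)
= 3/2 * 185/4
= 555/8 ≈ 69.38

69.38


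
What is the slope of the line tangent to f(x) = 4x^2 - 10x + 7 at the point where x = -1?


The slope of the tangent line equals f'(x) at the point.
f(x) = 4x^2 - 10x + 7
f'(x) = 8x - 10
At x = -1:
f'(-1) = 8 * (-1) - 10
= -8 - 10
= -18

-18


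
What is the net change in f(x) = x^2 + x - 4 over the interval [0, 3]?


Net change = f(b) - f(a)
f(x) = x^2 + x - 4
Compute f(3):
f(3) = 1 * 3^2 + 1 * 3 - 4
= 9 + 3 - 4
= 8
Compute f(0):
f(0) = 1 * 0^2 + 1 * 0 - 4
= 0 + 0 - 4
= -4
Net change = 8 - (-4) = 12

12


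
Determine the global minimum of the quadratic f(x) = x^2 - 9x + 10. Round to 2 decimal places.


For a quadratic f(x) = ax^2 + bx + c with a > 0, the minimum is at the vertex.
Vertex x-coordinate: x = -b/(2a)
x = -(-9) / (2 * 1)
x = 9/2
Substitute back to find the minimum value:
f(9/2) = 1 * (9/2)^2 - 9 * (9/2) + 10
= 81/4 - 81/2 + 10
= -41/4 = -10.25

-10.25


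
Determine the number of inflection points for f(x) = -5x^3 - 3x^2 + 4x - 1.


Inflection points occur where f''(x) = 0 and concavity changes.
f(x) = -5x^3 - 3x^2 + 4x - 1
f'(x) = -15x^2 - 6x + 4
f''(x) = -30x - 6
Set f''(x) = 0:
-30x - 6 = 0
x = 6 / (-30) = -1/5
Since f''(x) is linear (degree 1), it changes sign at this point.
Therefore there is exactly 1 inflection point.

1


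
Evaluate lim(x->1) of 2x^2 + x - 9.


Since polynomials are continuous, we use direct substitution.
lim(x->1) of 2x^2 + x - 9
= 2 * 1^2 + 1 * 1 - 9
= 2 + 1 - 9
= -6

-6


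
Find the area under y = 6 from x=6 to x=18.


The area under a constant function y = 6 is a rectangle.
Width = 18 - 6 = 12
Height = 6
Area = width * height
= 12 * 6
= 72

72


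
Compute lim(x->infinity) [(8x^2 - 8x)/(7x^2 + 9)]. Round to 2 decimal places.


For limits at infinity with equal-degree polynomials,
we compare leading coefficients.
Numerator leading term: 8x^2
Denominator leading term: 7x^2
Divide both by x^2:
lim = (8 - 8/x) / (7 + 9/x^2)
As x -> infinity, the 1/x and 1/x^2 terms vanish:
= 8/7 ≈ 1.14

1.14


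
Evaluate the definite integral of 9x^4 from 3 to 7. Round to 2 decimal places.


Find the antiderivative of 9x^4:
F(x) = 9/5 * x^5
Apply the Fundamental Theorem of Calculus:
F(7) - F(3)
= 9/5 * 7^5 - 9/5 * 3^5
= 9/5 * (16807 - 243)
= 9/5 * 16564
= 149076/5 = 29815.20

29815.20


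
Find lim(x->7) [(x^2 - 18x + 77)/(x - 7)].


Direct substitution gives 0/0, so we factor the numerator.
Factor: (x^2 - 18x + 77) = (x - 7)(x - 11)
Cancel the common factor (x - 7):
(x^2 - 18x + 77)/(x - 7) = (x - 11)
Now substitute x = 7:
= (7) - (11) = -4

-4


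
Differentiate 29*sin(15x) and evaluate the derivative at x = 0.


Apply the chain rule to differentiate 29*sin(15x):
d/dx [29*sin(15x)]
= 29 * cos(15x) * d/dx(15x)
= 29 * 15 * cos(15x)
= 435 * cos(15x)
Evaluate at x = 0:
= 435 * cos(0)
= 435 * 1
= 435

435


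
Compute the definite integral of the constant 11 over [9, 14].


The integral of a constant k over [a, b] equals k * (b - a).
integral from 9 to 14 of 11 dx
= 11 * (14 - 9)
= 11 * 5
= 55

55


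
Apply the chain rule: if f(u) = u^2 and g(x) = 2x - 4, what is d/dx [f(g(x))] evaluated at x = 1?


Using the chain rule: (f(g(x)))' = f'(g(x)) * g'(x)
First, find g(1):
g(1) = 2 * 1 - 4 = -2
Next, f'(u) = 2u
And g'(x) = 2
So f'(g(1)) * g'(1)
= 2 * (-2) * 2
= -8

-8


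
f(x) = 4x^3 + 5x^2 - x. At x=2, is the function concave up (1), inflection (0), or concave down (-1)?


Concavity is determined by the sign of f''(x).
f(x) = 4x^3 + 5x^2 - x
f'(x) = 12x^2 + 10x - 1
f''(x) = 24x + 10
f''(2) = 24 * 2 + 10
= 48 + 10
= 58
Since f''(2) > 0, the function is concave up (1)

1


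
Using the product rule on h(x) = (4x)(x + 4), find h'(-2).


Let u(x) = 4x and v(x) = x + 4
u'(x) = 4
v'(x) = 1
Product rule: h'(x) = u'(x)*v(x) + u(x)*v'(x)
= 4 * (x + 4) + (4x) * 1
At x = -2:
u(-2) = 4 * (-2) + 0 = -8
v(-2) = 1 * (-2) + 4 = 2
h'(-2) = 4 * 2 + (-8) * 1
= 8 - 8
= 0

0


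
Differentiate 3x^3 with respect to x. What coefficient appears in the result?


We apply the power rule: d/dx [ax^n] = a*n * x^(n-1)
d/dx [3x^3]
= 3 * 3 * x^(3-1)
= 9x^2
The coefficient is 9

9


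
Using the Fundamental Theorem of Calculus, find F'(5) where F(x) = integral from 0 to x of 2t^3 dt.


By the Fundamental Theorem of Calculus (Part 1):
If F(x) = integral from 0 to x of f(t) dt, then F'(x) = f(x)
Here f(t) = 2t^3
So F'(x) = 2x^3
Evaluate at x = 5:
F'(5) = 2 * 5^3
= 2 * 125
= 250

250


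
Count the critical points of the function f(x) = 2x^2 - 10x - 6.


Find where f'(x) = 0:
f'(x) = 4x - 10
Set f'(x) = 0:
4x - 10 = 0
x = 10 / 4 = 5/2
This is a linear equation in x, so there is exactly one solution.
Number of critical points: 1

1


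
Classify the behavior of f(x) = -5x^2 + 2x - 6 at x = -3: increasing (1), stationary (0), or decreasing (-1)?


Compute f'(x) to determine behavior:
f'(x) = -10x + 2
f'(-3) = -10 * (-3) + 2
= 30 + 2
= 32
Since f'(-3) > 0, the function is increasing (1)

1


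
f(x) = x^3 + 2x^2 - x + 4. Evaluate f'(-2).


Differentiate f(x) = x^3 + 2x^2 - x + 4 term by term:
f'(x) = 3x^2 + 4x - 1
Substitute x = -2:
f'(-2) = 3 * (-2)^2 + 4 * (-2) - 1
= 12 - 8 - 1
= 3

3


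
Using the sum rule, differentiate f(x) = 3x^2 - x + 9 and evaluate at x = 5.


Differentiate term by term using power and sum rules:
f(x) = 3x^2 - x + 9
f'(x) = 6x - 1
Substitute x = 5:
f'(5) = 6 * 5 - 1
= 30 - 1
= 29

29


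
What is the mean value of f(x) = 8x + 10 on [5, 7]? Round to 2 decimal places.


Average value = 1/(b-a) * integral from a to b of f(x) dx
First compute the integral of 8x + 10:
F(x) = 4x^2 + 10x
F(7) = 4 * 49 + 10 * 7 = 266
F(5) = 4 * 25 + 10 * 5 = 150
Integral = 266 - 150 = 116
Average = 116 / (7 - 5) = 116 / 2
= 58 = 58.00

58.00


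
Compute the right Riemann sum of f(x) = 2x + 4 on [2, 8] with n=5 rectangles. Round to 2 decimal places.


Right Riemann sum uses right endpoints of each subinterval.
Interval: [2, 8], n = 5
dx = (8 - 2) / 5 = 6/5
Right endpoints: [16/5, 22/5, 28/5, 34/5, 8]
f values: [52/5, 64/5, 76/5, 88/5, 20]
Sum = dx * (sum of f values)
= 6/5 * 76
= 456/5 = 91.20

91.20


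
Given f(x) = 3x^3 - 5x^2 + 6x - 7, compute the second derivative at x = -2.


First derivative:
f'(x) = 9x^2 - 10x + 6
Second derivative:
f''(x) = 18x - 10
Substitute x = -2:
f''(-2) = 18 * (-2) - 10
= -36 - 10
= -46

-46


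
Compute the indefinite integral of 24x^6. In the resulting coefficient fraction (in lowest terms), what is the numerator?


Apply the power rule for integration:
integral of ax^n dx = a/(n+1) * x^(n+1) + C
integral of 24x^6 dx
= 24/7 * x^7 + C
The coefficient in lowest terms is 24/7, and its numerator is 24

24


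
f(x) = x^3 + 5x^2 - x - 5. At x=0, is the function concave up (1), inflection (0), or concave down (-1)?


Concavity is determined by the sign of f''(x).
f(x) = x^3 + 5x^2 - x - 5
f'(x) = 3x^2 + 10x - 1
f''(x) = 6x + 10
f''(0) = 6 * 0 + 10
= 0 + 10
= 10
Since f''(0) > 0, the function is concave up (1)

1


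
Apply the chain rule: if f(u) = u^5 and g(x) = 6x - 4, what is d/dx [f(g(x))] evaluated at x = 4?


Using the chain rule: (f(g(x)))' = f'(g(x)) * g'(x)
First, find g(4):
g(4) = 6 * 4 - 4 = 20
Next, f'(u) = 5u^4
And g'(x) = 6
So f'(g(4)) * g'(4)
= 5 * 20^4 * 6
= 5 * 160000 * 6
= 4800000

4800000


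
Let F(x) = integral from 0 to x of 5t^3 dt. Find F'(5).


By the Fundamental Theorem of Calculus (Part 1):
If F(x) = integral from 0 to x of f(t) dt, then F'(x) = f(x)
Here f(t) = 5t^3
So F'(x) = 5x^3
Evaluate at x = 5:
F'(5) = 5 * 5^3
= 5 * 125
= 625

625


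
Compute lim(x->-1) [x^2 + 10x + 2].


Since polynomials are continuous, we use direct substitution.
lim(x->-1) of x^2 + 10x + 2
= 1 * (-1)^2 + 10 * (-1) + 2
= 1 - 10 + 2
= -7

-7


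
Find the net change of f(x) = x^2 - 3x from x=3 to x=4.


Net change = f(b) - f(a)
f(x) = x^2 - 3x
Compute f(4):
f(4) = 1 * 4^2 - 3 * 4 + 0
= 16 - 12 + 0
= 4
Compute f(3):
f(3) = 1 * 3^2 - 3 * 3 + 0
= 9 - 9 + 0
= 0
Net change = 4 - 0 = 4

4


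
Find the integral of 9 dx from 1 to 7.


The integral of a constant k over [a, b] equals k * (b - a).
integral from 1 to 7 of 9 dx
= 9 * (7 - 1)
= 9 * 6
= 54

54


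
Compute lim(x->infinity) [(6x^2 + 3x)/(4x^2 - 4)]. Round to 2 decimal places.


For limits at infinity with equal-degree polynomials,
we compare leading coefficients.
Numerator leading term: 6x^2
Denominator leading term: 4x^2
Divide both by x^2:
lim = (6 + 3/x) / (4 - 4/x^2)
As x -> infinity, the 1/x and 1/x^2 terms vanish:
= 6/4 = 3/2 = 1.50

1.50


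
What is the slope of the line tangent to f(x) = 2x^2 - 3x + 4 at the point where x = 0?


The slope of the tangent line equals f'(x) at the point.
f(x) = 2x^2 - 3x + 4
f'(x) = 4x - 3
At x = 0:
f'(0) = 4 * 0 - 3
= 0 - 3
= -3

-3


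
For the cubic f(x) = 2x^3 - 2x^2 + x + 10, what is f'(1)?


Differentiate f(x) = 2x^3 - 2x^2 + x + 10 term by term:
f'(x) = 6x^2 - 4x + 1
Substitute x = 1:
f'(1) = 6 * 1^2 - 4 * 1 + 1
= 6 - 4 + 1
= 3

3


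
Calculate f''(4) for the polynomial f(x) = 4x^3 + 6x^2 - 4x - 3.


First derivative:
f'(x) = 12x^2 + 12x - 4
Second derivative:
f''(x) = 24x + 12
Substitute x = 4:
f''(4) = 24 * 4 + 12
= 96 + 12
= 108

108
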